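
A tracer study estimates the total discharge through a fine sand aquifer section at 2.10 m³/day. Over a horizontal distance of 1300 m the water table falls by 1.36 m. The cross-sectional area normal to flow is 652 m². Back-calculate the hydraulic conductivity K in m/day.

Hydraulic gradient i = Δh / L = 1.36 / 1300 = 0.001046.
From Q = K·A·i, K = Q / (A·i) = 2.10 / (652.0 × 0.001046) = 3.079 m/day.

3.08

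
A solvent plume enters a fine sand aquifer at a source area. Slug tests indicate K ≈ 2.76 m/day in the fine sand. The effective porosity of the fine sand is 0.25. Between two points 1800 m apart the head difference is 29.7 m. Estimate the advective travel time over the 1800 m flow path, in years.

Hydraulic gradient i = Δh / L = 29.7 / 1800 = 0.01650.
Darcy flux q = K · i = 2.760 × 0.01650 = 0.04554 m/day.
Seepage velocity v = q / n_e = 0.04554 / 0.25 = 0.1822 m/day.
Travel time t = L / v = 1800 / 0.1822 = 9881 days = 27.05 years.

27.1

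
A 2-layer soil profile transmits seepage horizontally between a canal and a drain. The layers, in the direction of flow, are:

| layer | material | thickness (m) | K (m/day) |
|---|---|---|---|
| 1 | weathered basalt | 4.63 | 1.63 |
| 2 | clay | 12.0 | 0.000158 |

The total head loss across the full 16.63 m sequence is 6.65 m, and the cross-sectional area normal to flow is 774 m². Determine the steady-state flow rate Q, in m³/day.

Flow is perpendicular to layering, so the layers act in series and the equivalent K is the thickness-weighted harmonic mean.
Total thickness L = 4.63 + 12.0 = 16.63 m.
Σ(b_i/K_i) = 4.63/1.63 + 12.0/0.000158 = 75952 d.
K_eq = L / Σ(b_i/K_i) = 16.63 / 75952 = 0.0002190 m/day.
Q = K_eq · A · (Δh/L) = 0.0002190 × 774 × (6.65/16.63) = 0.06777 m³/day.

0.0678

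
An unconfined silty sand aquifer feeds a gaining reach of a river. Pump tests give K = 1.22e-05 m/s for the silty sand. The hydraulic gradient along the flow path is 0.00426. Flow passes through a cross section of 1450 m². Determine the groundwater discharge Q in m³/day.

6.51

Convert K: 1.22e-05 m/s × 86400 = 1.054 m/day.
Hydraulic gradient i = 0.00426.
Darcy's law: Q = K · A · i = 1.054 × 1450 × 0.004260 = 6.511 m³/day.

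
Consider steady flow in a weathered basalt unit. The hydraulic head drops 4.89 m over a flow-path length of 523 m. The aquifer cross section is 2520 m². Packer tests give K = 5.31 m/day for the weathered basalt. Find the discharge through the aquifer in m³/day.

125

Hydraulic gradient i = Δh / L = 4.89 / 523 = 0.009350.
Darcy's law: Q = K · A · i = 5.310 × 2520 × 0.009350 = 125.1 m³/day.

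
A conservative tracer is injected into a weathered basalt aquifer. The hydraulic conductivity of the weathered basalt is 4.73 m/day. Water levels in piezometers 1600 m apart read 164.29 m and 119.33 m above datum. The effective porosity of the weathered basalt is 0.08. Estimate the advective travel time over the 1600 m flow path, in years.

2.64

Hydraulic gradient i = (164.29 − 119.33) / 1600 = 44.96 / 1600 = 0.02810.
Darcy flux q = K · i = 4.730 × 0.02810 = 0.1329 m/day.
Seepage velocity v = q / n_e = 0.1329 / 0.08 = 1.661 m/day.
Travel time t = L / v = 1600 / 1.661 = 963.0 days = 2.637 years.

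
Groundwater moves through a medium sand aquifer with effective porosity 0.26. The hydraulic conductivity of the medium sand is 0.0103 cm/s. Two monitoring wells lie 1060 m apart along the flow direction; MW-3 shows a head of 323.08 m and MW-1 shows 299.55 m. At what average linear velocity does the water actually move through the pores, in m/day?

Convert K: 0.0103 cm/s × 864 = 8.899 m/day.
Hydraulic gradient i = (323.08 − 299.55) / 1060 = 23.53 / 1060 = 0.02220.
Darcy flux q = K · i = 8.899 × 0.02220 = 0.1975 m/day.
Seepage velocity v = q / n_e = 0.1975 / 0.26 = 0.7598 m/day.

0.760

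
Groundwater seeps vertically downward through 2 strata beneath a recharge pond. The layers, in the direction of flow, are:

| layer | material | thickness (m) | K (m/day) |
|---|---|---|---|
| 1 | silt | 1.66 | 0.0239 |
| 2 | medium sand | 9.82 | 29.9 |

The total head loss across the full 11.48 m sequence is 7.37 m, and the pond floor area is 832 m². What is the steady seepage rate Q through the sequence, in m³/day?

87.9

Flow is perpendicular to layering, so the layers act in series and the equivalent K is the thickness-weighted harmonic mean.
Total thickness L = 1.66 + 9.82 = 11.48 m.
Σ(b_i/K_i) = 1.66/0.0239 + 9.82/29.9 = 69.78 d.
K_eq = L / Σ(b_i/K_i) = 11.48 / 69.78 = 0.1645 m/day.
Q = K_eq · A · (Δh/L) = 0.1645 × 832 × (7.37/11.48) = 87.87 m³/day.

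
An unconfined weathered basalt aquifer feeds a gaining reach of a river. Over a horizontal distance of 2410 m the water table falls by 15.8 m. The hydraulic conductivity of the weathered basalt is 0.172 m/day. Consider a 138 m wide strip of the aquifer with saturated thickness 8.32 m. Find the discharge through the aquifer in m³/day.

1.29

Cross-sectional area A = 138 × 8.32 = 1148 m².
Hydraulic gradient i = Δh / L = 15.8 / 2410 = 0.006556.
Darcy's law: Q = K · A · i = 0.1720 × 1148 × 0.006556 = 1.295 m³/day.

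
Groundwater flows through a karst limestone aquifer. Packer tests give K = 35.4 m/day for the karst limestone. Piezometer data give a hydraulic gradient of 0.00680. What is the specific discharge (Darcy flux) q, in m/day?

Hydraulic gradient i = 0.00680.
Specific discharge q = K · i = 35.40 × 0.006800 = 0.2407 m/day.

0.241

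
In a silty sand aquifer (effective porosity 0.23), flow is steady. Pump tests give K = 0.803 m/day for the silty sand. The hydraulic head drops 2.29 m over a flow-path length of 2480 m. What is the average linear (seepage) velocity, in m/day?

Hydraulic gradient i = Δh / L = 2.29 / 2480 = 0.0009234.
Darcy flux q = K · i = 0.8030 × 0.0009234 = 0.0007415 m/day.
Seepage velocity v = q / n_e = 0.0007415 / 0.23 = 0.003224 m/day.

0.00322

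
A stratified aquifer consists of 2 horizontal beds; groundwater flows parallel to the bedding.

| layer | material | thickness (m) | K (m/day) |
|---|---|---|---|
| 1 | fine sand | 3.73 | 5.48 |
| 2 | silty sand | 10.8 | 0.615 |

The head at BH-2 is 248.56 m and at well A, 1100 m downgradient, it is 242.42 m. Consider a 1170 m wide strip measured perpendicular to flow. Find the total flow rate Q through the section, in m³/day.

Flow is parallel to layering, so each bed carries its own Darcy discharge and the transmissivities add.
Σ(K_i·b_i) = 5.48×3.73 + 0.615×10.8 = 27.08 m²/day.
Hydraulic gradient i = (248.56 − 242.42) / 1100 = 6.14 / 1100 = 0.005582.
Q = Σ(K_i·b_i) · W · i = 27.08 × 1170 × 0.005582 = 176.9 m³/day.

177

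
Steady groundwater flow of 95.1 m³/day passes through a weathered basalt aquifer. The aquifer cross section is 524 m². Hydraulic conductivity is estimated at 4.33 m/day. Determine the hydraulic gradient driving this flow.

From Q = K·A·i, i = Q / (K·A) = 95.1 / (4.330 × 524.0) = 0.04191.

0.0419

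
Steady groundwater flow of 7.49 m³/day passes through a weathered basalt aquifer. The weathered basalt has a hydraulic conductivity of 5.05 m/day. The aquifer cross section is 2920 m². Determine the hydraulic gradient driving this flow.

0.000508

From Q = K·A·i, i = Q / (K·A) = 7.49 / (5.050 × 2920) = 0.0005079.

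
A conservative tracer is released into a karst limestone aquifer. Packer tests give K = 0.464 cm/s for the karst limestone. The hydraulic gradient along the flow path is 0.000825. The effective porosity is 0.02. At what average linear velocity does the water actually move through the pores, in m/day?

16.5

Convert K: 0.464 cm/s × 864 = 400.9 m/day.
Hydraulic gradient i = 0.000825.
Darcy flux q = K · i = 400.9 × 0.0008250 = 0.3307 m/day.
Seepage velocity v = q / n_e = 0.3307 / 0.02 = 16.54 m/day.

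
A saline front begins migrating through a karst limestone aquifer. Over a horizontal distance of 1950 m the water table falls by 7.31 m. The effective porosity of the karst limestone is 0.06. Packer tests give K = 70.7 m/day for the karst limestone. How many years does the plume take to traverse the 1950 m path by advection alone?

Hydraulic gradient i = Δh / L = 7.31 / 1950 = 0.003749.
Darcy flux q = K · i = 70.70 × 0.003749 = 0.2650 m/day.
Seepage velocity v = q / n_e = 0.2650 / 0.06 = 4.417 m/day.
Travel time t = L / v = 1950 / 4.417 = 441.5 days = 1.209 years.

1.21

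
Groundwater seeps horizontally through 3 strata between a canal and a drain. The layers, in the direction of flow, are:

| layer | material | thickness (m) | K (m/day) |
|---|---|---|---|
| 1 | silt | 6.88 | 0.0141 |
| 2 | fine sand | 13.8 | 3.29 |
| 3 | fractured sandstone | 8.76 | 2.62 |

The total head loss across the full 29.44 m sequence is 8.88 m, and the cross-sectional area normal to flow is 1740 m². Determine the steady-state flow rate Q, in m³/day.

31.2

Flow is perpendicular to layering, so the layers act in series and the equivalent K is the thickness-weighted harmonic mean.
Total thickness L = 6.88 + 13.8 + 8.76 = 29.44 m.
Σ(b_i/K_i) = 6.88/0.0141 + 13.8/3.29 + 8.76/2.62 = 495.5 d.
K_eq = L / Σ(b_i/K_i) = 29.44 / 495.5 = 0.05942 m/day.
Q = K_eq · A · (Δh/L) = 0.05942 × 1740 × (8.88/29.44) = 31.18 m³/day.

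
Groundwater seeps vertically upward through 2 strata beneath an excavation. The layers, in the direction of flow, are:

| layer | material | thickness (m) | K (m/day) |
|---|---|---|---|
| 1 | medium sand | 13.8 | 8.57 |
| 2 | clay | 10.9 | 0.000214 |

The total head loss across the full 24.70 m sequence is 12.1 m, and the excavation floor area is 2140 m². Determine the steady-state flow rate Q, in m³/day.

0.508

Flow is perpendicular to layering, so the layers act in series and the equivalent K is the thickness-weighted harmonic mean.
Total thickness L = 13.8 + 10.9 = 24.70 m.
Σ(b_i/K_i) = 13.8/8.57 + 10.9/0.000214 = 50936 d.
K_eq = L / Σ(b_i/K_i) = 24.70 / 50936 = 0.0004849 m/day.
Q = K_eq · A · (Δh/L) = 0.0004849 × 2140 × (12.1/24.70) = 0.5084 m³/day.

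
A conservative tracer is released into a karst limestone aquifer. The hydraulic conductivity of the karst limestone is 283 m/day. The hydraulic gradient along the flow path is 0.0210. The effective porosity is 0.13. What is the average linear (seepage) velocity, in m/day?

45.7

Hydraulic gradient i = 0.0210.
Darcy flux q = K · i = 283.0 × 0.02100 = 5.943 m/day.
Seepage velocity v = q / n_e = 5.943 / 0.13 = 45.72 m/day.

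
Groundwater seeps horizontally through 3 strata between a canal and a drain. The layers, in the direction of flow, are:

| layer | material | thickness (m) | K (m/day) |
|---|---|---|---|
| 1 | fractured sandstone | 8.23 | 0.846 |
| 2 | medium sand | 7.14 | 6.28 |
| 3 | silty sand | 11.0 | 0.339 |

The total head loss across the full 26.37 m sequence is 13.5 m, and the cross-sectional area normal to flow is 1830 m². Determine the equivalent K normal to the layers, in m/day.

0.609

Flow is perpendicular to layering, so the layers act in series and the equivalent K is the thickness-weighted harmonic mean.
Total thickness L = 8.23 + 7.14 + 11.0 = 26.37 m.
Σ(b_i/K_i) = 8.23/0.846 + 7.14/6.28 + 11.0/0.339 = 43.31 d.
K_eq = L / Σ(b_i/K_i) = 26.37 / 43.31 = 0.6088 m/day.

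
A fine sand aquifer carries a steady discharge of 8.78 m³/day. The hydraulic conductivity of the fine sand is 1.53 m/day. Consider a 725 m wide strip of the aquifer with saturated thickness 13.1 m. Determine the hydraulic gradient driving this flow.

0.000604

Cross-sectional area A = 725 × 13.1 = 9498 m².
From Q = K·A·i, i = Q / (K·A) = 8.78 / (1.530 × 9498) = 0.0006042.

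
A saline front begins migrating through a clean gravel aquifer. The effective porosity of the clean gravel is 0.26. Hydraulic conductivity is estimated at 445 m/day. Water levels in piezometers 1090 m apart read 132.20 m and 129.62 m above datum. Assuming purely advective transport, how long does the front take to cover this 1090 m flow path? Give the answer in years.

0.737

Hydraulic gradient i = (132.20 − 129.62) / 1090 = 2.58 / 1090 = 0.002367.
Darcy flux q = K · i = 445.0 × 0.002367 = 1.053 m/day.
Seepage velocity v = q / n_e = 1.053 / 0.26 = 4.051 m/day.
Travel time t = L / v = 1090 / 4.051 = 269.1 days = 0.7366 years.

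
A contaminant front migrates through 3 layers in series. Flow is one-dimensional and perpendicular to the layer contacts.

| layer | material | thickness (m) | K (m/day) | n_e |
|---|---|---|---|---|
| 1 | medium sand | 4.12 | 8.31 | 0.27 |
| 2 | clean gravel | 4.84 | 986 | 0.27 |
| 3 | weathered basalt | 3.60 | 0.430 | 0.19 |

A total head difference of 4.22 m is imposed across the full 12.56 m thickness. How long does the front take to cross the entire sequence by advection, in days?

With flow normal to the layers, continuity requires the same specific discharge q through every layer.
Σ(b_i/K_i) = 4.12/8.31 + 4.84/986 + 3.60/0.430 = 8.873 d.
q = Δh / Σ(b_i/K_i) = 4.22 / 8.873 = 0.4756 m/day.
In each layer the seepage velocity is v_i = q/n_i, so the layer transit time is t_i = b_i·n_i / q:
  layer 1 (medium sand): t_1 = 4.12 × 0.27 / 0.4756 = 2.339 d
  layer 2 (clean gravel): t_2 = 4.84 × 0.27 / 0.4756 = 2.748 d
  layer 3 (weathered basalt): t_3 = 3.60 × 0.19 / 0.4756 = 1.438 d
Total t = Σ t_i = 6.525 days.

6.52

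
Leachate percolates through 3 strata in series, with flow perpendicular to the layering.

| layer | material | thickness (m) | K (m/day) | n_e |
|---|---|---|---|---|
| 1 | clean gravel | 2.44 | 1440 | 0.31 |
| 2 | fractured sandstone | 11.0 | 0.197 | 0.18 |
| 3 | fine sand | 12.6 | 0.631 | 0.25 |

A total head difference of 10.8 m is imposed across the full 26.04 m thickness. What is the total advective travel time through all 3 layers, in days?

With flow normal to the layers, continuity requires the same specific discharge q through every layer.
Σ(b_i/K_i) = 2.44/1440 + 11.0/0.197 + 12.6/0.631 = 75.81 d.
q = Δh / Σ(b_i/K_i) = 10.8 / 75.81 = 0.1425 m/day.
In each layer the seepage velocity is v_i = q/n_i, so the layer transit time is t_i = b_i·n_i / q:
  layer 1 (clean gravel): t_1 = 2.44 × 0.31 / 0.1425 = 5.309 d
  layer 2 (fractured sandstone): t_2 = 11.0 × 0.18 / 0.1425 = 13.90 d
  layer 3 (fine sand): t_3 = 12.6 × 0.25 / 0.1425 = 22.11 d
Total t = Σ t_i = 41.32 days.

41.3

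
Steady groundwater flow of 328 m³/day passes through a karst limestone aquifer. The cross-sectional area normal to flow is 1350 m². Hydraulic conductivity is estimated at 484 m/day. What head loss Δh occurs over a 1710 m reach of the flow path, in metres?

0.858

From Q = K·A·i, i = Q / (K·A) = 328 / (484.0 × 1350) = 0.0005020.
Head loss Δh = i · L = 0.0005020 × 1710 = 0.8584 m.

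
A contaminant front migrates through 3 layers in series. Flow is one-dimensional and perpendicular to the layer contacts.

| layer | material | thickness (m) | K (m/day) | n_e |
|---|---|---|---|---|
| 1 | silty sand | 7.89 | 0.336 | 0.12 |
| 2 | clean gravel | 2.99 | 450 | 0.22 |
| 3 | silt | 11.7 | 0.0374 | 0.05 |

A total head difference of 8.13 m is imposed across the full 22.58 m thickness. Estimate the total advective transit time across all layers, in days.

With flow normal to the layers, continuity requires the same specific discharge q through every layer.
Σ(b_i/K_i) = 7.89/0.336 + 2.99/450 + 11.7/0.0374 = 336.3 d.
q = Δh / Σ(b_i/K_i) = 8.13 / 336.3 = 0.02417 m/day.
In each layer the seepage velocity is v_i = q/n_i, so the layer transit time is t_i = b_i·n_i / q:
  layer 1 (silty sand): t_1 = 7.89 × 0.12 / 0.02417 = 39.17 d
  layer 2 (clean gravel): t_2 = 2.99 × 0.22 / 0.02417 = 27.21 d
  layer 3 (silt): t_3 = 11.7 × 0.05 / 0.02417 = 24.20 d
Total t = Σ t_i = 90.58 days.

90.6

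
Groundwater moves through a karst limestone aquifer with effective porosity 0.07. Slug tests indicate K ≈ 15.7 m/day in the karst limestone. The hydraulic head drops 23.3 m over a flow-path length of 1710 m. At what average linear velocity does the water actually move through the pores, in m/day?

Hydraulic gradient i = Δh / L = 23.3 / 1710 = 0.01363.
Darcy flux q = K · i = 15.70 × 0.01363 = 0.2139 m/day.
Seepage velocity v = q / n_e = 0.2139 / 0.07 = 3.056 m/day.

3.06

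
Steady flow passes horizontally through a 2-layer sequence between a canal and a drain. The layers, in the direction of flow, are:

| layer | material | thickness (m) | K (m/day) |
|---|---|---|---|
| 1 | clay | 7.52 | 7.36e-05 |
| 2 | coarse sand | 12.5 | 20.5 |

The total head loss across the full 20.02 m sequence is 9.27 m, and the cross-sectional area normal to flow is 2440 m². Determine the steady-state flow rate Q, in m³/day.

Flow is perpendicular to layering, so the layers act in series and the equivalent K is the thickness-weighted harmonic mean.
Total thickness L = 7.52 + 12.5 = 20.02 m.
Σ(b_i/K_i) = 7.52/7.36e-05 + 12.5/20.5 = 1.022e+05 d.
K_eq = L / Σ(b_i/K_i) = 20.02 / 1.022e+05 = 0.0001959 m/day.
Q = K_eq · A · (Δh/L) = 0.0001959 × 2440 × (9.27/20.02) = 0.2214 m³/day.

0.221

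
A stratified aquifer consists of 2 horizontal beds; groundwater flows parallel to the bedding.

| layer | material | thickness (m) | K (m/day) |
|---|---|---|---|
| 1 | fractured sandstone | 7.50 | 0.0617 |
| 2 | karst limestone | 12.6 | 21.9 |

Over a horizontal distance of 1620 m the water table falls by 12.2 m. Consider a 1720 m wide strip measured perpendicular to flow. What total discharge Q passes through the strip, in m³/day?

Flow is parallel to layering, so each bed carries its own Darcy discharge and the transmissivities add.
Σ(K_i·b_i) = 0.0617×7.50 + 21.9×12.6 = 276.4 m²/day.
Hydraulic gradient i = Δh / L = 12.2 / 1620 = 0.007531.
Q = Σ(K_i·b_i) · W · i = 276.4 × 1720 × 0.007531 = 3580 m³/day.

3580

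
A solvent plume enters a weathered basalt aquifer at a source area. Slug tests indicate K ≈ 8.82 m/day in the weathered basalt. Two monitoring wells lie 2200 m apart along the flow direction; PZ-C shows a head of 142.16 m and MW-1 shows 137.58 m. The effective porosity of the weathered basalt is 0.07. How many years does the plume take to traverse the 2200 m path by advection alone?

Hydraulic gradient i = (142.16 − 137.58) / 2200 = 4.58 / 2200 = 0.002082.
Darcy flux q = K · i = 8.820 × 0.002082 = 0.01836 m/day.
Seepage velocity v = q / n_e = 0.01836 / 0.07 = 0.2623 m/day.
Travel time t = L / v = 2200 / 0.2623 = 8387 days = 22.96 years.

23.0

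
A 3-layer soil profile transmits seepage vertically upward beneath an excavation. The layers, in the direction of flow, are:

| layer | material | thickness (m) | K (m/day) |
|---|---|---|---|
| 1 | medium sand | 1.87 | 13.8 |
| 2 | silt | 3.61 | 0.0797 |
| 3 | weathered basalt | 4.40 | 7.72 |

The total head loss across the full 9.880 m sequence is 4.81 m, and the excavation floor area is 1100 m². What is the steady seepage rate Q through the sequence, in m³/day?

Flow is perpendicular to layering, so the layers act in series and the equivalent K is the thickness-weighted harmonic mean.
Total thickness L = 1.87 + 3.61 + 4.40 = 9.880 m.
Σ(b_i/K_i) = 1.87/13.8 + 3.61/0.0797 + 4.40/7.72 = 46.00 d.
K_eq = L / Σ(b_i/K_i) = 9.880 / 46.00 = 0.2148 m/day.
Q = K_eq · A · (Δh/L) = 0.2148 × 1100 × (4.81/9.880) = 115.0 m³/day.

115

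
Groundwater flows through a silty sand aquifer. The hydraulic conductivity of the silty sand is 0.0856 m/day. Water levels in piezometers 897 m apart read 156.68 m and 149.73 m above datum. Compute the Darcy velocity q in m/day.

Hydraulic gradient i = (156.68 − 149.73) / 897 = 6.95 / 897 = 0.007748.
Specific discharge q = K · i = 0.08560 × 0.007748 = 0.0006632 m/day.

0.000663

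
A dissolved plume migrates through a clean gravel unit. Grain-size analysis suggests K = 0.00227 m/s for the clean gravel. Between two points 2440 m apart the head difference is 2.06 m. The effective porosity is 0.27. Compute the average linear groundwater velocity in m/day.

0.613

Convert K: 0.00227 m/s × 86400 = 196.1 m/day.
Hydraulic gradient i = Δh / L = 2.06 / 2440 = 0.0008443.
Darcy flux q = K · i = 196.1 × 0.0008443 = 0.1656 m/day.
Seepage velocity v = q / n_e = 0.1656 / 0.27 = 0.6133 m/day.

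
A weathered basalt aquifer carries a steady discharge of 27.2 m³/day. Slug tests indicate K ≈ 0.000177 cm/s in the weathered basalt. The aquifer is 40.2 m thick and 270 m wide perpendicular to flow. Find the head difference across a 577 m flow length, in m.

Convert K: 0.000177 cm/s × 864 = 0.1529 m/day.
Cross-sectional area A = 270 × 40.2 = 10854 m².
From Q = K·A·i, i = Q / (K·A) = 27.2 / (0.1529 × 10854) = 0.01639.
Head loss Δh = i · L = 0.01639 × 577 = 9.455 m.

9.46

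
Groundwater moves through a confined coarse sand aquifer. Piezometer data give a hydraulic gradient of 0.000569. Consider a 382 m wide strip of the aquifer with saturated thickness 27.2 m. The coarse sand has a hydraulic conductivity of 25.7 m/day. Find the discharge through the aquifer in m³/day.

152

Cross-sectional area A = 382 × 27.2 = 10390 m².
Hydraulic gradient i = 0.000569.
Darcy's law: Q = K · A · i = 25.70 × 10390 × 0.0005690 = 151.9 m³/day.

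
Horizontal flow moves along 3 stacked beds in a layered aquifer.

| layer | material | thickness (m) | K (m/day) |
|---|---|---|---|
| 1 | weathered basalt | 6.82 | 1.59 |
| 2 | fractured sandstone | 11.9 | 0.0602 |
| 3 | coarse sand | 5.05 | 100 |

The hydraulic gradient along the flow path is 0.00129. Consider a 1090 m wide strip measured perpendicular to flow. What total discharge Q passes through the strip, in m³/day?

726

Flow is parallel to layering, so each bed carries its own Darcy discharge and the transmissivities add.
Σ(K_i·b_i) = 1.59×6.82 + 0.0602×11.9 + 100×5.05 = 516.6 m²/day.
Hydraulic gradient i = 0.00129.
Q = Σ(K_i·b_i) · W · i = 516.6 × 1090 × 0.001290 = 726.3 m³/day.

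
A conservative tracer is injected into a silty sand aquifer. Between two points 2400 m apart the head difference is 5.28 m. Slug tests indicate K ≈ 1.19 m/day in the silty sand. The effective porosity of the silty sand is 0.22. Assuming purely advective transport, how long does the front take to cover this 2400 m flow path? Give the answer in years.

Hydraulic gradient i = Δh / L = 5.28 / 2400 = 0.002200.
Darcy flux q = K · i = 1.190 × 0.002200 = 0.002618 m/day.
Seepage velocity v = q / n_e = 0.002618 / 0.22 = 0.01190 m/day.
Travel time t = L / v = 2400 / 0.01190 = 2.017e+05 days = 552.2 years.

552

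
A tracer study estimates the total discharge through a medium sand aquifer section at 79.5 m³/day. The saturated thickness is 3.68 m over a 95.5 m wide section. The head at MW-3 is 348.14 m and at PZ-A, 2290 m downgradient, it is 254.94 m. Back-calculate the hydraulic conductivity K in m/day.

Cross-sectional area A = 95.5 × 3.68 = 351.4 m².
Hydraulic gradient i = (348.14 − 254.94) / 2290 = 93.2 / 2290 = 0.04070.
From Q = K·A·i, K = Q / (A·i) = 79.5 / (351.4 × 0.04070) = 5.558 m/day.

5.56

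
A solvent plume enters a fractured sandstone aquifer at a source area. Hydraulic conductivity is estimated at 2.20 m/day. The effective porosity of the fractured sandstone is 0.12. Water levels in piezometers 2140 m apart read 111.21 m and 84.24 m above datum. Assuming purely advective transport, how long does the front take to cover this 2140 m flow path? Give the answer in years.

Hydraulic gradient i = (111.21 − 84.24) / 2140 = 26.97 / 2140 = 0.01260.
Darcy flux q = K · i = 2.200 × 0.01260 = 0.02773 m/day.
Seepage velocity v = q / n_e = 0.02773 / 0.12 = 0.2311 m/day.
Travel time t = L / v = 2140 / 0.2311 = 9262 days = 25.36 years.

25.4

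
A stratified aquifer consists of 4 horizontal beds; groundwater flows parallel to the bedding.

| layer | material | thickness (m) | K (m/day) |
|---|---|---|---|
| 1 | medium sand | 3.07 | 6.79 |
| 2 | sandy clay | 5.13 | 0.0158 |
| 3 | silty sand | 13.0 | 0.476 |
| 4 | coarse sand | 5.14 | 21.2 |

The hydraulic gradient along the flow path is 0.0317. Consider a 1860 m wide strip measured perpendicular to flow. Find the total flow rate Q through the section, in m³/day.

8020

Flow is parallel to layering, so each bed carries its own Darcy discharge and the transmissivities add.
Σ(K_i·b_i) = 6.79×3.07 + 0.0158×5.13 + 0.476×13.0 + 21.2×5.14 = 136.1 m²/day.
Hydraulic gradient i = 0.0317.
Q = Σ(K_i·b_i) · W · i = 136.1 × 1860 × 0.03170 = 8024 m³/day.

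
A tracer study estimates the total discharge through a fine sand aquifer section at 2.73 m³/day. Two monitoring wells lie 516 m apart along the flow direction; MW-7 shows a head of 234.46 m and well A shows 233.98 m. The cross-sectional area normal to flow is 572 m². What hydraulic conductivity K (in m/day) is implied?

5.13

Hydraulic gradient i = (234.46 − 233.98) / 516 = 0.48 / 516 = 0.0009302.
From Q = K·A·i, K = Q / (A·i) = 2.73 / (572.0 × 0.0009302) = 5.131 m/day.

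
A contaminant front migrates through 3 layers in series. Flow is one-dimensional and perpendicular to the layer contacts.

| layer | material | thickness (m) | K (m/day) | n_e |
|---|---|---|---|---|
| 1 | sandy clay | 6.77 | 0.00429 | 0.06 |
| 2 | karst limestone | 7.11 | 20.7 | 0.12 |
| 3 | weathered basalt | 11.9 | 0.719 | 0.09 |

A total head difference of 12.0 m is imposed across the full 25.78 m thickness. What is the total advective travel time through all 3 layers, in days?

310

With flow normal to the layers, continuity requires the same specific discharge q through every layer.
Σ(b_i/K_i) = 6.77/0.00429 + 7.11/20.7 + 11.9/0.719 = 1595 d.
q = Δh / Σ(b_i/K_i) = 12.0 / 1595 = 0.007524 m/day.
In each layer the seepage velocity is v_i = q/n_i, so the layer transit time is t_i = b_i·n_i / q:
  layer 1 (sandy clay): t_1 = 6.77 × 0.06 / 0.007524 = 53.99 d
  layer 2 (karst limestone): t_2 = 7.11 × 0.12 / 0.007524 = 113.4 d
  layer 3 (weathered basalt): t_3 = 11.9 × 0.09 / 0.007524 = 142.4 d
Total t = Σ t_i = 309.7 days.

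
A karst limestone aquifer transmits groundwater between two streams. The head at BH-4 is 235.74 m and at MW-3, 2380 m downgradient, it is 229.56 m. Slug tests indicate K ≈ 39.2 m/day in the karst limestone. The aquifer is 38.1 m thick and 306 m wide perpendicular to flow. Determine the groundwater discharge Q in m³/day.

1190

Cross-sectional area A = 306 × 38.1 = 11659 m².
Hydraulic gradient i = (235.74 − 229.56) / 2380 = 6.18 / 2380 = 0.002597.
Darcy's law: Q = K · A · i = 39.20 × 11659 × 0.002597 = 1187 m³/day.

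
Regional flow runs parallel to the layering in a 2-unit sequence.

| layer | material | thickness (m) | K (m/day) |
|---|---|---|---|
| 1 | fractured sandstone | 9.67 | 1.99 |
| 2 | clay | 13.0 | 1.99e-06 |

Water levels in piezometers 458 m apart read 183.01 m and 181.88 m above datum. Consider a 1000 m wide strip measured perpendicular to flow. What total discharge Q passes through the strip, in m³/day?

47.5

Flow is parallel to layering, so each bed carries its own Darcy discharge and the transmissivities add.
Σ(K_i·b_i) = 1.99×9.67 + 1.99e-06×13.0 = 19.24 m²/day.
Hydraulic gradient i = (183.01 − 181.88) / 458 = 1.13 / 458 = 0.002467.
Q = Σ(K_i·b_i) · W · i = 19.24 × 1000 × 0.002467 = 47.48 m³/day.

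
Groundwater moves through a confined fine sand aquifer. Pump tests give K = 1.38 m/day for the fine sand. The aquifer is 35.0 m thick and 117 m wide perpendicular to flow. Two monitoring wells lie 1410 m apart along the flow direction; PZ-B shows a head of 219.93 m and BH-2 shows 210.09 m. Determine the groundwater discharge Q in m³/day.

Cross-sectional area A = 117 × 35.0 = 4095 m².
Hydraulic gradient i = (219.93 − 210.09) / 1410 = 9.84 / 1410 = 0.006979.
Darcy's law: Q = K · A · i = 1.380 × 4095 × 0.006979 = 39.44 m³/day.

39.4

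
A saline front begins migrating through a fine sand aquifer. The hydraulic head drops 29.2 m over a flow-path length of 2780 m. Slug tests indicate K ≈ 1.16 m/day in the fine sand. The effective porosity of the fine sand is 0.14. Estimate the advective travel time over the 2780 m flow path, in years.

Hydraulic gradient i = Δh / L = 29.2 / 2780 = 0.01050.
Darcy flux q = K · i = 1.160 × 0.01050 = 0.01218 m/day.
Seepage velocity v = q / n_e = 0.01218 / 0.14 = 0.08703 m/day.
Travel time t = L / v = 2780 / 0.08703 = 31943 days = 87.46 years.

87.5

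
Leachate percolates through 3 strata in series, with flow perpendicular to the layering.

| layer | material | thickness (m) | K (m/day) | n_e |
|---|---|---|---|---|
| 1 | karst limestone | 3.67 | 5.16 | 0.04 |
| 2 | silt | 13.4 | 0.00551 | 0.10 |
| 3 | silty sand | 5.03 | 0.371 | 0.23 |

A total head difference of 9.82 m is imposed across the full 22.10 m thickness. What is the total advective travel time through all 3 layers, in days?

659

With flow normal to the layers, continuity requires the same specific discharge q through every layer.
Σ(b_i/K_i) = 3.67/5.16 + 13.4/0.00551 + 5.03/0.371 = 2446 d.
q = Δh / Σ(b_i/K_i) = 9.82 / 2446 = 0.004014 m/day.
In each layer the seepage velocity is v_i = q/n_i, so the layer transit time is t_i = b_i·n_i / q:
  layer 1 (karst limestone): t_1 = 3.67 × 0.04 / 0.004014 = 36.57 d
  layer 2 (silt): t_2 = 13.4 × 0.10 / 0.004014 = 333.8 d
  layer 3 (silty sand): t_3 = 5.03 × 0.23 / 0.004014 = 288.2 d
Total t = Σ t_i = 658.6 days.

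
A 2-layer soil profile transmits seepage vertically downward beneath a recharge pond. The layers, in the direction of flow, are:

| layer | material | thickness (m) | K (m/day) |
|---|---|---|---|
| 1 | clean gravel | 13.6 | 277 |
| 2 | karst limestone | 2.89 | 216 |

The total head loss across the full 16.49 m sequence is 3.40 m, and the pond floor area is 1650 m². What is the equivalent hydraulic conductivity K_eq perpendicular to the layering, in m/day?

Flow is perpendicular to layering, so the layers act in series and the equivalent K is the thickness-weighted harmonic mean.
Total thickness L = 13.6 + 2.89 = 16.49 m.
Σ(b_i/K_i) = 13.6/277 + 2.89/216 = 0.06248 d.
K_eq = L / Σ(b_i/K_i) = 16.49 / 0.06248 = 263.9 m/day.

264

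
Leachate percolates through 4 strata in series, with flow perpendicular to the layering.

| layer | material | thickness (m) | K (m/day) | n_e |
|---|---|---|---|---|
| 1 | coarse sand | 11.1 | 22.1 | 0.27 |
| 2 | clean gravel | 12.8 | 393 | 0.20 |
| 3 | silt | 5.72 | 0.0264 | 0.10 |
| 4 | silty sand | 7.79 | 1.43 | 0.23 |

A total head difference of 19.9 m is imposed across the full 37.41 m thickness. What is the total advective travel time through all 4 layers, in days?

With flow normal to the layers, continuity requires the same specific discharge q through every layer.
Σ(b_i/K_i) = 11.1/22.1 + 12.8/393 + 5.72/0.0264 + 7.79/1.43 = 222.6 d.
q = Δh / Σ(b_i/K_i) = 19.9 / 222.6 = 0.08938 m/day.
In each layer the seepage velocity is v_i = q/n_i, so the layer transit time is t_i = b_i·n_i / q:
  layer 1 (coarse sand): t_1 = 11.1 × 0.27 / 0.08938 = 33.53 d
  layer 2 (clean gravel): t_2 = 12.8 × 0.20 / 0.08938 = 28.64 d
  layer 3 (silt): t_3 = 5.72 × 0.10 / 0.08938 = 6.400 d
  layer 4 (silty sand): t_4 = 7.79 × 0.23 / 0.08938 = 20.05 d
Total t = Σ t_i = 88.62 days.

88.6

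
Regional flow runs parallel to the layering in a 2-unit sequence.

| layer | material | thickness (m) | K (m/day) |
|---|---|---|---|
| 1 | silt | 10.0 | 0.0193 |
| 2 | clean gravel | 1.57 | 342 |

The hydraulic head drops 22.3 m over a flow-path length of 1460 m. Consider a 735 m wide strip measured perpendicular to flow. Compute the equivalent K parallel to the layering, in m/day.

Flow is parallel to layering, so each bed carries its own Darcy discharge and the transmissivities add.
Σ(K_i·b_i) = 0.0193×10.0 + 342×1.57 = 537.1 m²/day.
Total thickness b = 11.57 m, so K_eq = Σ(K_i·b_i)/b = 46.42 m/day.

46.4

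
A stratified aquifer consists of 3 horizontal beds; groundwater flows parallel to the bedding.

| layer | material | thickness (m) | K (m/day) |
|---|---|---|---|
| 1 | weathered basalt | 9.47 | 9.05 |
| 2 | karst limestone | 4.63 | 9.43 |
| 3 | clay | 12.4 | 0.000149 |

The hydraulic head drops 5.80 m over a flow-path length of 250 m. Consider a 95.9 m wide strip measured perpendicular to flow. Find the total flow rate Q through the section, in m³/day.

288

Flow is parallel to layering, so each bed carries its own Darcy discharge and the transmissivities add.
Σ(K_i·b_i) = 9.05×9.47 + 9.43×4.63 + 0.000149×12.4 = 129.4 m²/day.
Hydraulic gradient i = Δh / L = 5.80 / 250 = 0.02320.
Q = Σ(K_i·b_i) · W · i = 129.4 × 95.9 × 0.02320 = 287.8 m³/day.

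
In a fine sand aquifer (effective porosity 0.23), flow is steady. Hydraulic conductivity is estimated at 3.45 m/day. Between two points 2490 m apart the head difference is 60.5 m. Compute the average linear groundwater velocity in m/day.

0.364

Hydraulic gradient i = Δh / L = 60.5 / 2490 = 0.02430.
Darcy flux q = K · i = 3.450 × 0.02430 = 0.08383 m/day.
Seepage velocity v = q / n_e = 0.08383 / 0.23 = 0.3645 m/day.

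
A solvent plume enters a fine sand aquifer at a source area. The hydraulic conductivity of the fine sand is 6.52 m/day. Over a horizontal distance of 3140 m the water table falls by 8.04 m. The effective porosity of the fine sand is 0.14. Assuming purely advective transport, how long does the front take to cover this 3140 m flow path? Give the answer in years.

72.1

Hydraulic gradient i = Δh / L = 8.04 / 3140 = 0.002561.
Darcy flux q = K · i = 6.520 × 0.002561 = 0.01669 m/day.
Seepage velocity v = q / n_e = 0.01669 / 0.14 = 0.1192 m/day.
Travel time t = L / v = 3140 / 0.1192 = 26332 days = 72.09 years.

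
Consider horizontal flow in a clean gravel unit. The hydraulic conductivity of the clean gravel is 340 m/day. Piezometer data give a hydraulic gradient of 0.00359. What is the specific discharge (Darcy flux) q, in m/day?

Hydraulic gradient i = 0.00359.
Specific discharge q = K · i = 340.0 × 0.003590 = 1.221 m/day.

1.22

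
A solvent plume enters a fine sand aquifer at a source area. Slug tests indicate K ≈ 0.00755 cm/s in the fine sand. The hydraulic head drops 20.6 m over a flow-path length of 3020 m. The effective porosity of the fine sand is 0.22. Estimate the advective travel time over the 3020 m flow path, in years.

Convert K: 0.00755 cm/s × 864 = 6.523 m/day.
Hydraulic gradient i = Δh / L = 20.6 / 3020 = 0.006821.
Darcy flux q = K · i = 6.523 × 0.006821 = 0.04450 m/day.
Seepage velocity v = q / n_e = 0.04450 / 0.22 = 0.2023 m/day.
Travel time t = L / v = 3020 / 0.2023 = 14932 days = 40.88 years.

40.9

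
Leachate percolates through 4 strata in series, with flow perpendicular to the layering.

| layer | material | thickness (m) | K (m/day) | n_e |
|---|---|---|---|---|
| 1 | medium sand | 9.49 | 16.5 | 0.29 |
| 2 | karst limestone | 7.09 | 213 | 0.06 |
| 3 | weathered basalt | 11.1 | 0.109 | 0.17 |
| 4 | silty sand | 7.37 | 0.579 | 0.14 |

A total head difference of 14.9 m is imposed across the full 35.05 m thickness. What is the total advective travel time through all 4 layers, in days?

With flow normal to the layers, continuity requires the same specific discharge q through every layer.
Σ(b_i/K_i) = 9.49/16.5 + 7.09/213 + 11.1/0.109 + 7.37/0.579 = 115.2 d.
q = Δh / Σ(b_i/K_i) = 14.9 / 115.2 = 0.1294 m/day.
In each layer the seepage velocity is v_i = q/n_i, so the layer transit time is t_i = b_i·n_i / q:
  layer 1 (medium sand): t_1 = 9.49 × 0.29 / 0.1294 = 21.27 d
  layer 2 (karst limestone): t_2 = 7.09 × 0.06 / 0.1294 = 3.288 d
  layer 3 (weathered basalt): t_3 = 11.1 × 0.17 / 0.1294 = 14.59 d
  layer 4 (silty sand): t_4 = 7.37 × 0.14 / 0.1294 = 7.975 d
Total t = Σ t_i = 47.12 days.

47.1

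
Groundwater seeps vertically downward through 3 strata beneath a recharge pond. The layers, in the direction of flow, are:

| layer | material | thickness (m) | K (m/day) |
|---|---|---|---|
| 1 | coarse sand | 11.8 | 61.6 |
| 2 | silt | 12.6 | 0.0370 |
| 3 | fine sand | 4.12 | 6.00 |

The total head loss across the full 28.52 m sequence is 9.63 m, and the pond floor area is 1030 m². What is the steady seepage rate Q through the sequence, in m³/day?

29.1

Flow is perpendicular to layering, so the layers act in series and the equivalent K is the thickness-weighted harmonic mean.
Total thickness L = 11.8 + 12.6 + 4.12 = 28.52 m.
Σ(b_i/K_i) = 11.8/61.6 + 12.6/0.0370 + 4.12/6.00 = 341.4 d.
K_eq = L / Σ(b_i/K_i) = 28.52 / 341.4 = 0.08353 m/day.
Q = K_eq · A · (Δh/L) = 0.08353 × 1030 × (9.63/28.52) = 29.05 m³/day.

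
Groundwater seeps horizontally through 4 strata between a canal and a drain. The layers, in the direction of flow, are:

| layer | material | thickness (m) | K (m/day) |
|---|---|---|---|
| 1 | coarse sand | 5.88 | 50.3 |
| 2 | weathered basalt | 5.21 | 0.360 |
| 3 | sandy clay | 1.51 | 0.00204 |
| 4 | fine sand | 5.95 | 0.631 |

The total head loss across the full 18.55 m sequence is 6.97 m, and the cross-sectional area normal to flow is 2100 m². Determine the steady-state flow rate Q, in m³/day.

Flow is perpendicular to layering, so the layers act in series and the equivalent K is the thickness-weighted harmonic mean.
Total thickness L = 5.88 + 5.21 + 1.51 + 5.95 = 18.55 m.
Σ(b_i/K_i) = 5.88/50.3 + 5.21/0.360 + 1.51/0.00204 + 5.95/0.631 = 764.2 d.
K_eq = L / Σ(b_i/K_i) = 18.55 / 764.2 = 0.02427 m/day.
Q = K_eq · A · (Δh/L) = 0.02427 × 2100 × (6.97/18.55) = 19.15 m³/day.

19.2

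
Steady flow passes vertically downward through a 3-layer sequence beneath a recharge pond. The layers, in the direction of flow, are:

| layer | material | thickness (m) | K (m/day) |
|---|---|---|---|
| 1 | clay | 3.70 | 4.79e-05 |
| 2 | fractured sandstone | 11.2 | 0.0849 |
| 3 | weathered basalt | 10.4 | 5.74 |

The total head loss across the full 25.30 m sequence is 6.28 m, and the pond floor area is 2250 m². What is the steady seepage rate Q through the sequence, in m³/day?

0.183

Flow is perpendicular to layering, so the layers act in series and the equivalent K is the thickness-weighted harmonic mean.
Total thickness L = 3.70 + 11.2 + 10.4 = 25.30 m.
Σ(b_i/K_i) = 3.70/4.79e-05 + 11.2/0.0849 + 10.4/5.74 = 77378 d.
K_eq = L / Σ(b_i/K_i) = 25.30 / 77378 = 0.0003270 m/day.
Q = K_eq · A · (Δh/L) = 0.0003270 × 2250 × (6.28/25.30) = 0.1826 m³/day.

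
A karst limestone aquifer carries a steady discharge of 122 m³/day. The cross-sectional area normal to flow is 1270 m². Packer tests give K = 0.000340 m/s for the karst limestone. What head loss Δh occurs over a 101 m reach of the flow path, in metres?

0.330

Convert K: 0.000340 m/s × 86400 = 29.38 m/day.
From Q = K·A·i, i = Q / (K·A) = 122 / (29.38 × 1270) = 0.003270.
Head loss Δh = i · L = 0.003270 × 101 = 0.3303 m.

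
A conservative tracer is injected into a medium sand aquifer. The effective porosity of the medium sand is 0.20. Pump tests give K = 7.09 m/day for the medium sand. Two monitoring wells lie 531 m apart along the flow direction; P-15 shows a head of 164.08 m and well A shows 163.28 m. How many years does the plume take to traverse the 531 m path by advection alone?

27.2

Hydraulic gradient i = (164.08 − 163.28) / 531 = 0.8 / 531 = 0.001507.
Darcy flux q = K · i = 7.090 × 0.001507 = 0.01068 m/day.
Seepage velocity v = q / n_e = 0.01068 / 0.20 = 0.05341 m/day.
Travel time t = L / v = 531 / 0.05341 = 9942 days = 27.22 years.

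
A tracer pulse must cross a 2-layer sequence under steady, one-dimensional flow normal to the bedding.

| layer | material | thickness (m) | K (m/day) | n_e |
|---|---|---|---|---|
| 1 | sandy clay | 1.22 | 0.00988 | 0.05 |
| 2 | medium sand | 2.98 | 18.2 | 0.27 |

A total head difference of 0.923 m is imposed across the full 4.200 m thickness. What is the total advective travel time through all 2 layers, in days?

With flow normal to the layers, continuity requires the same specific discharge q through every layer.
Σ(b_i/K_i) = 1.22/0.00988 + 2.98/18.2 = 123.6 d.
q = Δh / Σ(b_i/K_i) = 0.923 / 123.6 = 0.007465 m/day.
In each layer the seepage velocity is v_i = q/n_i, so the layer transit time is t_i = b_i·n_i / q:
  layer 1 (sandy clay): t_1 = 1.22 × 0.05 / 0.007465 = 8.172 d
  layer 2 (medium sand): t_2 = 2.98 × 0.27 / 0.007465 = 107.8 d
Total t = Σ t_i = 116.0 days.

116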